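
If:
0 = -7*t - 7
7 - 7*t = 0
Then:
No Solution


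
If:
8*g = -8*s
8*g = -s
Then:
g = 0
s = 0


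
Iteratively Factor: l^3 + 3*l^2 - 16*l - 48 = (l - 4)*(l^2 + 7*l + 12) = (l - 4)*(l + 4)*(l + 3)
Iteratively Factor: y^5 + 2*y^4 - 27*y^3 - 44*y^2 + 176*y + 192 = (y + 1)*(y^4 + y^3 - 28*y^2 - 16*y + 192) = (y - 4)*(y + 1)*(y^3 + 5*y^2 - 8*y - 48) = (y - 4)*(y + 1)*(y + 4)*(y^2 + y - 12) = (y - 4)*(y - 3)*(y + 1)*(y + 4)*(y + 4)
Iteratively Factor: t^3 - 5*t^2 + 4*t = (t - 1)*(t^2 - 4*t) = (t - 4)*(t - 1)*(t)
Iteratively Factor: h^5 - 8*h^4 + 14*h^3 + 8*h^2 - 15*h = (h)*(h^4 - 8*h^3 + 14*h^2 + 8*h - 15) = h*(h - 3)*(h^3 - 5*h^2 - h + 5) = h*(h - 5)*(h - 3)*(h^2 - 1) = h*(h - 5)*(h - 3)*(h - 1)*(h + 1)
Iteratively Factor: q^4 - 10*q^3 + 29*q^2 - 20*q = (q - 5)*(q^3 - 5*q^2 + 4*q) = (q - 5)*(q - 4)*(q^2 - q) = q*(q - 5)*(q - 4)*(q - 1)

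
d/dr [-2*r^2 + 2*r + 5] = 2 - 4*r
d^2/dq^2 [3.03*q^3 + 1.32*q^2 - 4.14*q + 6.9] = 18.18*q + 2.64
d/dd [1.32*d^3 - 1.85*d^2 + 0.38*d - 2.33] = 3.96*d^2 - 3.7*d + 0.38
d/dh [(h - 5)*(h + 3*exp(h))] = h + (h - 5)*(3*exp(h) + 1) + 3*exp(h)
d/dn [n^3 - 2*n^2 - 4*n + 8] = 3*n^2 - 4*n - 4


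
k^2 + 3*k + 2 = (k + 1)*(k + 2)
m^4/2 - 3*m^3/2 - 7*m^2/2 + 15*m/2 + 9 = (m/2 + 1)*(m - 3)^2*(m + 1)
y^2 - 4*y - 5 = (y - 5)*(y + 1)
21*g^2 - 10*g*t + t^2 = (-7*g + t)*(-3*g + t)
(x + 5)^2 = x^2 + 10*x + 25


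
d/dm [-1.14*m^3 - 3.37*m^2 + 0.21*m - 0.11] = -3.42*m^2 - 6.74*m + 0.21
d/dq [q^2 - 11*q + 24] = 2*q - 11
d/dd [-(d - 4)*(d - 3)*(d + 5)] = -3*d^2 + 4*d + 23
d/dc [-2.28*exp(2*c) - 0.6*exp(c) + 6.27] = (-4.56*exp(c) - 0.6)*exp(c)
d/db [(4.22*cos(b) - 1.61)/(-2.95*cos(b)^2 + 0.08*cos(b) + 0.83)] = (-12.449*cos(b)^2 + 9.499*cos(b) - 3.6314)*sin(b)/(8.7025*cos(b)^4 - 0.472*cos(b)^3 - 4.8906*cos(b)^2 + 0.1328*cos(b) + 0.6889)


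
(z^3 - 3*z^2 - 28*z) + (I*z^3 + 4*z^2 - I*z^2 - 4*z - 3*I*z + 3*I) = z^3 + I*z^3 + z^2 - I*z^2 - 32*z - 3*I*z + 3*I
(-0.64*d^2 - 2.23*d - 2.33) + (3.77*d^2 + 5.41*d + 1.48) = 3.13*d^2 + 3.18*d - 0.85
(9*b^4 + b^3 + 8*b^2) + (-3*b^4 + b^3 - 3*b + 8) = 6*b^4 + 2*b^3 + 8*b^2 - 3*b + 8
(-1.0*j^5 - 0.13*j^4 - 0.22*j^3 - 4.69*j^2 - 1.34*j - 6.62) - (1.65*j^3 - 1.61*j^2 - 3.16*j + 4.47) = -1.0*j^5 - 0.13*j^4 - 1.87*j^3 - 3.08*j^2 + 1.82*j - 11.09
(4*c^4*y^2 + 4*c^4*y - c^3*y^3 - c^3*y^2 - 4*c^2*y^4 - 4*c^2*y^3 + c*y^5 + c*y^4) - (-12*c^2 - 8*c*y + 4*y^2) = 4*c^4*y^2 + 4*c^4*y - c^3*y^3 - c^3*y^2 - 4*c^2*y^4 - 4*c^2*y^3 + 12*c^2 + c*y^5 + c*y^4 + 8*c*y - 4*y^2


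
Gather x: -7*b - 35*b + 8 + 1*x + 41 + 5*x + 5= -42*b + 6*x + 54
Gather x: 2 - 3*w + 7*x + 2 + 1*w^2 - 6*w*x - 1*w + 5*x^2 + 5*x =w^2 - 4*w + 5*x^2 + x*(12 - 6*w) + 4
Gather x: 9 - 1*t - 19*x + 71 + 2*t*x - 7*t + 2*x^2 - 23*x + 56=-8*t + 2*x^2 + x*(2*t - 42) + 136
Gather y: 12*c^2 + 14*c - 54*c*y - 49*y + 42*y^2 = 12*c^2 + 14*c + 42*y^2 + y*(-54*c - 49)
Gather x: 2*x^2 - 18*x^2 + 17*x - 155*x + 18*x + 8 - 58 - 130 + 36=-16*x^2 - 120*x - 144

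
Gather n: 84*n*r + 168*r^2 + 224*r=84*n*r + 168*r^2 + 224*r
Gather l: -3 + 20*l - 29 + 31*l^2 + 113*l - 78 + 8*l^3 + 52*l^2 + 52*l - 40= 8*l^3 + 83*l^2 + 185*l - 150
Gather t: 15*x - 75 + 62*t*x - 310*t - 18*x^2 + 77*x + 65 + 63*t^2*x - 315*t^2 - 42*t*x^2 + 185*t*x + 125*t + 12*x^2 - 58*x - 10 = t^2*(63*x - 315) + t*(-42*x^2 + 247*x - 185) - 6*x^2 + 34*x - 20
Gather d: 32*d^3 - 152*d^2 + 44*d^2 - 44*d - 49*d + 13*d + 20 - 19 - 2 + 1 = 32*d^3 - 108*d^2 - 80*d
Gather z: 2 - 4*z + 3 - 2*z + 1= 6 - 6*z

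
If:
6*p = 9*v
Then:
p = 3*v/2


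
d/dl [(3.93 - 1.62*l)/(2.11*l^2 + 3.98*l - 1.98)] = (3.4182*l^2 - 16.5846*l - 12.4338)/(4.4521*l^4 + 16.7956*l^3 + 7.4848*l^2 - 15.7608*l + 3.9204)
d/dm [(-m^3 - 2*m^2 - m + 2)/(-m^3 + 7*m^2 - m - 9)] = (-9*m^4 + 42*m^2 + 8*m + 11)/(m^6 - 14*m^5 + 51*m^4 + 4*m^3 - 125*m^2 + 18*m + 81)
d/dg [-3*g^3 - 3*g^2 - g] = -9*g^2 - 6*g - 1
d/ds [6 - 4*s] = -4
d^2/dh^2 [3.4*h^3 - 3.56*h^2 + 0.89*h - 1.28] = 20.4*h - 7.12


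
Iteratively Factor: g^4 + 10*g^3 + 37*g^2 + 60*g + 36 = (g + 3)*(g^3 + 7*g^2 + 16*g + 12) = (g + 2)*(g + 3)*(g^2 + 5*g + 6) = (g + 2)*(g + 3)^2*(g + 2)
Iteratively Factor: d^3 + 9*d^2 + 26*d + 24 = (d + 2)*(d^2 + 7*d + 12) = (d + 2)*(d + 4)*(d + 3)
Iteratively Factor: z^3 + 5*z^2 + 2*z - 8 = (z - 1)*(z^2 + 6*z + 8) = (z - 1)*(z + 2)*(z + 4)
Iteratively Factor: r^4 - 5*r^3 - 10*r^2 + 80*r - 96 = (r - 3)*(r^3 - 2*r^2 - 16*r + 32) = (r - 3)*(r + 4)*(r^2 - 6*r + 8) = (r - 3)*(r - 2)*(r + 4)*(r - 4)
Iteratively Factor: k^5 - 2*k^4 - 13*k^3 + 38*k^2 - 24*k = (k - 3)*(k^4 + k^3 - 10*k^2 + 8*k) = (k - 3)*(k + 4)*(k^3 - 3*k^2 + 2*k) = (k - 3)*(k - 2)*(k + 4)*(k^2 - k) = k*(k - 3)*(k - 2)*(k + 4)*(k - 1)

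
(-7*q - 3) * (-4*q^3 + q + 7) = 28*q^4 + 12*q^3 - 7*q^2 - 52*q - 21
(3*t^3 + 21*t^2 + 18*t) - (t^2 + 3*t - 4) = 3*t^3 + 20*t^2 + 15*t + 4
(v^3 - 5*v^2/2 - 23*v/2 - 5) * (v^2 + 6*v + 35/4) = v^5 + 7*v^4/2 - 71*v^3/4 - 767*v^2/8 - 1045*v/8 - 175/4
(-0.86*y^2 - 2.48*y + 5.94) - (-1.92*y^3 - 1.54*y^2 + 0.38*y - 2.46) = 1.92*y^3 + 0.68*y^2 - 2.86*y + 8.4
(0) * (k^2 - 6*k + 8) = 0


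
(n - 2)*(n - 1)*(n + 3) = n^3 - 7*n + 6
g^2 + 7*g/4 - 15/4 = (g - 5/4)*(g + 3)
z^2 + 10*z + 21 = (z + 3)*(z + 7)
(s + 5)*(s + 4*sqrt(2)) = s^2 + 5*s + 4*sqrt(2)*s + 20*sqrt(2)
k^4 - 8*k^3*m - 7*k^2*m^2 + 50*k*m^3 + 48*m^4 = (k - 8*m)*(k - 3*m)*(k + m)*(k + 2*m)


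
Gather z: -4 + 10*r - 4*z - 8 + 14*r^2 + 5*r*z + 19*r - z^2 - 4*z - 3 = 14*r^2 + 29*r - z^2 + z*(5*r - 8) - 15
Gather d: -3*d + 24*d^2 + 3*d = 24*d^2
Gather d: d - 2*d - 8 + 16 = 8 - d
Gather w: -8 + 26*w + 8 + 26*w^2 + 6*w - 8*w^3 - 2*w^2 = -8*w^3 + 24*w^2 + 32*w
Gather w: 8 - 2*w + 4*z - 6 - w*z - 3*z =w*(-z - 2) + z + 2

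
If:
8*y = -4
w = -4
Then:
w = -4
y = -1/2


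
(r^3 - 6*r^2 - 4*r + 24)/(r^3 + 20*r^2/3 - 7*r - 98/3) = 3*(r^2 - 8*r + 12)/(3*r^2 + 14*r - 49)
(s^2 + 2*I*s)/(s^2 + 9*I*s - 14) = s/(s + 7*I)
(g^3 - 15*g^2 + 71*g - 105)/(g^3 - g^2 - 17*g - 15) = (g^2 - 10*g + 21)/(g^2 + 4*g + 3)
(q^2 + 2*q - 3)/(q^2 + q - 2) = (q + 3)/(q + 2)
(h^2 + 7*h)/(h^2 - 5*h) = (h + 7)/(h - 5)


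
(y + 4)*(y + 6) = y^2 + 10*y + 24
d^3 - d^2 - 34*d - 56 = (d - 7)*(d + 2)*(d + 4)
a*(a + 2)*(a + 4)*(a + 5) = a^4 + 11*a^3 + 38*a^2 + 40*a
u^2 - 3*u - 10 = (u - 5)*(u + 2)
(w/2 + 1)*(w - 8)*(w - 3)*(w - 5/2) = w^4/2 - 23*w^3/4 + 49*w^2/4 + 43*w/2 - 60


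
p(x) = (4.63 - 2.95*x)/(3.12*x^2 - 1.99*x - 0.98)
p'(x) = (1.99 - 6.24*x)*(4.63 - 2.95*x)/(3.12*x^2 - 1.99*x - 0.98)^2 - 2.95/(3.12*x^2 - 1.99*x - 0.98)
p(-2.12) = 0.63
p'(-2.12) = 0.39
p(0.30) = -2.89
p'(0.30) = 2.54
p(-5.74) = 0.19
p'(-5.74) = 0.04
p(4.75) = -0.16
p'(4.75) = 0.02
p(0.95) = -33.41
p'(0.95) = -2351.31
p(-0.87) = 2.31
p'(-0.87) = 4.56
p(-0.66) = 3.89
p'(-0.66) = 12.28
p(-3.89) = 0.30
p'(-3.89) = 0.09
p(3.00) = -0.20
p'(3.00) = 0.02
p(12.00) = -0.07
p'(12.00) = 0.01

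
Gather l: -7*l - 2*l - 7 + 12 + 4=9 - 9*l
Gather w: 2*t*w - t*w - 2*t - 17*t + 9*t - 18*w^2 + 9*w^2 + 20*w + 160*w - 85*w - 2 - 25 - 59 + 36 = -10*t - 9*w^2 + w*(t + 95) - 50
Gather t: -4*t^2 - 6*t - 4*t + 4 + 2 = -4*t^2 - 10*t + 6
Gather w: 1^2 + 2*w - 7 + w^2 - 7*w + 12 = w^2 - 5*w + 6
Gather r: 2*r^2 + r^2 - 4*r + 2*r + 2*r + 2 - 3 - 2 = 3*r^2 - 3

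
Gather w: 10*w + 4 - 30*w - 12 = -20*w - 8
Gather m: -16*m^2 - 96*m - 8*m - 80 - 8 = -16*m^2 - 104*m - 88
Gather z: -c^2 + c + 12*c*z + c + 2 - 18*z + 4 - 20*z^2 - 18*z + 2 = -c^2 + 2*c - 20*z^2 + z*(12*c - 36) + 8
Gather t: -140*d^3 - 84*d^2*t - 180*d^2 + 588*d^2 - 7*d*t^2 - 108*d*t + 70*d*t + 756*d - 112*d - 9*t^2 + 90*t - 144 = -140*d^3 + 408*d^2 + 644*d + t^2*(-7*d - 9) + t*(-84*d^2 - 38*d + 90) - 144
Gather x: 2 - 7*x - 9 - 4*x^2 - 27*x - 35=-4*x^2 - 34*x - 42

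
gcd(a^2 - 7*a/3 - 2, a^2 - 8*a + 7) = 1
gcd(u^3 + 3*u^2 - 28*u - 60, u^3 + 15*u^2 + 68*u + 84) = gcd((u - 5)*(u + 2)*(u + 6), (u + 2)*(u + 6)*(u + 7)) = u^2 + 8*u + 12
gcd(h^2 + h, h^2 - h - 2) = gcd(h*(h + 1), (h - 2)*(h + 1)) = h + 1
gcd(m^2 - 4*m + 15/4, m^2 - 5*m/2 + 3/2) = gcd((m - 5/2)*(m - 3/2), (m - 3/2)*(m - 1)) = m - 3/2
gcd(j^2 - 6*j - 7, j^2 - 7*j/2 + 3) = 1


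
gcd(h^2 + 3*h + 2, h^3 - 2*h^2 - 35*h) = 1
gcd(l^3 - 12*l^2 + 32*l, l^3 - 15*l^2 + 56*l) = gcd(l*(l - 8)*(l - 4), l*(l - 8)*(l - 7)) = l^2 - 8*l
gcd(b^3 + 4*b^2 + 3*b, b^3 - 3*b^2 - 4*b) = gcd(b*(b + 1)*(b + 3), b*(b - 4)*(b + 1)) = b^2 + b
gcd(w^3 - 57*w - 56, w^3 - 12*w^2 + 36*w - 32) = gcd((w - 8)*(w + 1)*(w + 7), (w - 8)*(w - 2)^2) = w - 8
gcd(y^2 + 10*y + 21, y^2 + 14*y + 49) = y + 7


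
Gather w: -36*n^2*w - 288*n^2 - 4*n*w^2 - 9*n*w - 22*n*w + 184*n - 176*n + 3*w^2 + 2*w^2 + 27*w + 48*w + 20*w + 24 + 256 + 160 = -288*n^2 + 8*n + w^2*(5 - 4*n) + w*(-36*n^2 - 31*n + 95) + 440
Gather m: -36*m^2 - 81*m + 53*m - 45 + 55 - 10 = -36*m^2 - 28*m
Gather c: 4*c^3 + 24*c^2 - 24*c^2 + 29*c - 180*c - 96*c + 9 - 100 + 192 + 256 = 4*c^3 - 247*c + 357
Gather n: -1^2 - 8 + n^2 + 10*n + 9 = n^2 + 10*n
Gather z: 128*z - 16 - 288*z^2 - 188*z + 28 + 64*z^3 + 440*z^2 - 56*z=64*z^3 + 152*z^2 - 116*z + 12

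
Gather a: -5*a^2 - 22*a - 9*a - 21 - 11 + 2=-5*a^2 - 31*a - 30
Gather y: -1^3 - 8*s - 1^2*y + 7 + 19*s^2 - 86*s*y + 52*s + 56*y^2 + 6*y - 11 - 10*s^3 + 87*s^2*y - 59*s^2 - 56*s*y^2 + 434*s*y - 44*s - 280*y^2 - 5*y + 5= -10*s^3 - 40*s^2 + y^2*(-56*s - 224) + y*(87*s^2 + 348*s)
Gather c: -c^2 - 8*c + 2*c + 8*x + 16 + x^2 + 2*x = -c^2 - 6*c + x^2 + 10*x + 16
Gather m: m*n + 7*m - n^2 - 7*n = m*(n + 7) - n^2 - 7*n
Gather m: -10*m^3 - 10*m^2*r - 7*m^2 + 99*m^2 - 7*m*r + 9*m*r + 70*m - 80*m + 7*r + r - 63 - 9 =-10*m^3 + m^2*(92 - 10*r) + m*(2*r - 10) + 8*r - 72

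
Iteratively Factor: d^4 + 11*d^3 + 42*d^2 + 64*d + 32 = (d + 1)*(d^3 + 10*d^2 + 32*d + 32) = (d + 1)*(d + 4)*(d^2 + 6*d + 8) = (d + 1)*(d + 4)^2*(d + 2)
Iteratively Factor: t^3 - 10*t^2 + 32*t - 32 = (t - 4)*(t^2 - 6*t + 8) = (t - 4)^2*(t - 2)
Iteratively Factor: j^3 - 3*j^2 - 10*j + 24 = (j - 4)*(j^2 + j - 6) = (j - 4)*(j + 3)*(j - 2)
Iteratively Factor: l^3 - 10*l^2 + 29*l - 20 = (l - 1)*(l^2 - 9*l + 20) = (l - 4)*(l - 1)*(l - 5)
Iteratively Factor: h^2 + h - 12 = (h + 4)*(h - 3)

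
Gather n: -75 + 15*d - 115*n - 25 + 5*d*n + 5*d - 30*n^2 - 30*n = 20*d - 30*n^2 + n*(5*d - 145) - 100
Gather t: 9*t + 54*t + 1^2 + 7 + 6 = 63*t + 14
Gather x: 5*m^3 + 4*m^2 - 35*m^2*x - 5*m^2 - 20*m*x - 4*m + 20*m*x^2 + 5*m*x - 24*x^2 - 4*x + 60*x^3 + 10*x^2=5*m^3 - m^2 - 4*m + 60*x^3 + x^2*(20*m - 14) + x*(-35*m^2 - 15*m - 4)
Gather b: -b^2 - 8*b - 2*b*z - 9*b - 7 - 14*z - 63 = -b^2 + b*(-2*z - 17) - 14*z - 70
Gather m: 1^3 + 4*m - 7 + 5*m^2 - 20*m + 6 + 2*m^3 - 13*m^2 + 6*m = 2*m^3 - 8*m^2 - 10*m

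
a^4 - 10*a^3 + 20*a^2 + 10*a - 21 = (a - 7)*(a - 3)*(a - 1)*(a + 1)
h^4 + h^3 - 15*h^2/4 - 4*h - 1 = (h - 2)*(h + 1/2)^2*(h + 2)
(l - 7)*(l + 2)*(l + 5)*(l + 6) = l^4 + 6*l^3 - 39*l^2 - 304*l - 420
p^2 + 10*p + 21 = (p + 3)*(p + 7)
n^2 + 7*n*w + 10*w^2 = (n + 2*w)*(n + 5*w)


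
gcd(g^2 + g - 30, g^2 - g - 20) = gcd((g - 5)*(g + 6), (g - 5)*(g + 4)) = g - 5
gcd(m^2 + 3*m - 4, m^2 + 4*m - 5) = m - 1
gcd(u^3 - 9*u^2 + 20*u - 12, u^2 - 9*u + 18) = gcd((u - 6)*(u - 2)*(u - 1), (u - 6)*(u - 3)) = u - 6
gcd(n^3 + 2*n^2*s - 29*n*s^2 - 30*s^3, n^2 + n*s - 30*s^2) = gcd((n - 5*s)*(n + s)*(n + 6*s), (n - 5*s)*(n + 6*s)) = -n^2 - n*s + 30*s^2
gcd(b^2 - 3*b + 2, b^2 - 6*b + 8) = b - 2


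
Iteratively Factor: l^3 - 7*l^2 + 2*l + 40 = (l + 2)*(l^2 - 9*l + 20) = (l - 5)*(l + 2)*(l - 4)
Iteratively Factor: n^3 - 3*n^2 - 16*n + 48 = (n - 3)*(n^2 - 16) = (n - 3)*(n + 4)*(n - 4)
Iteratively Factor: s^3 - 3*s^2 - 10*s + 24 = (s + 3)*(s^2 - 6*s + 8) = (s - 4)*(s + 3)*(s - 2)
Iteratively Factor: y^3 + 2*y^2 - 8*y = (y - 2)*(y^2 + 4*y) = (y - 2)*(y + 4)*(y)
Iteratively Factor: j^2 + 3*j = (j)*(j + 3)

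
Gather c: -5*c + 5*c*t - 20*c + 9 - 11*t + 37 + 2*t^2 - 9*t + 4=c*(5*t - 25) + 2*t^2 - 20*t + 50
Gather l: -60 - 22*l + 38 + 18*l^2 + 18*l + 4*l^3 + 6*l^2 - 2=4*l^3 + 24*l^2 - 4*l - 24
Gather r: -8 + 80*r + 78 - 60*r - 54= 20*r + 16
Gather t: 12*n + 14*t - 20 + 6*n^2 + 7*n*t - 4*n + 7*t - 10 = 6*n^2 + 8*n + t*(7*n + 21) - 30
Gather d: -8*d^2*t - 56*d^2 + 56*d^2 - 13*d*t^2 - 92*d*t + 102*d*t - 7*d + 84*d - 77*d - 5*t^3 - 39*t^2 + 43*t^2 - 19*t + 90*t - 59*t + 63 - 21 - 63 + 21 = -8*d^2*t + d*(-13*t^2 + 10*t) - 5*t^3 + 4*t^2 + 12*t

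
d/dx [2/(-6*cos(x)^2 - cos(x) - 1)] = -2*(12*cos(x) + 1)*sin(x)/(6*cos(x)^2 + cos(x) + 1)^2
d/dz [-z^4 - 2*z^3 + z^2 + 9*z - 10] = -4*z^3 - 6*z^2 + 2*z + 9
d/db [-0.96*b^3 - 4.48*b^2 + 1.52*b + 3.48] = -2.88*b^2 - 8.96*b + 1.52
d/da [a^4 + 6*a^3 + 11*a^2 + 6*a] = 4*a^3 + 18*a^2 + 22*a + 6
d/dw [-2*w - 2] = -2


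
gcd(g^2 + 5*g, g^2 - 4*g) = g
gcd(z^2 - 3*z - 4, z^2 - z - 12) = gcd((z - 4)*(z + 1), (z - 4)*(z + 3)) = z - 4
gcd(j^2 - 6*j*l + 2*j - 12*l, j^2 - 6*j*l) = j - 6*l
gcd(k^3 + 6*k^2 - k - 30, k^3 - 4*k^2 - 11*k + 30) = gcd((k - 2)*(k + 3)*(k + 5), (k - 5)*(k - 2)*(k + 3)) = k^2 + k - 6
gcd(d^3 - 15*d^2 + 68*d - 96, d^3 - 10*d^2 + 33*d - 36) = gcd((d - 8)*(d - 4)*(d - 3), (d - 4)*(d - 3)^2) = d^2 - 7*d + 12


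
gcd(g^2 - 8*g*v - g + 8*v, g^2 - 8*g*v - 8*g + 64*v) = -g + 8*v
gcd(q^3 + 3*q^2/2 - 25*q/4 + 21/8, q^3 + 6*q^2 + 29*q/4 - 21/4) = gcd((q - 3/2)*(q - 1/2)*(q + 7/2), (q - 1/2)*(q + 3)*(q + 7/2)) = q^2 + 3*q - 7/4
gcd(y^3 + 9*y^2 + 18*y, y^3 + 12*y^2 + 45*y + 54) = y^2 + 9*y + 18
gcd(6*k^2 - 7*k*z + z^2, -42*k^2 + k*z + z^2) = -6*k + z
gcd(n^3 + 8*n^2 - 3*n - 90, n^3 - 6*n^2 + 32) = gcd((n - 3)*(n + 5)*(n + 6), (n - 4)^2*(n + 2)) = 1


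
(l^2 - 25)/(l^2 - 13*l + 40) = (l + 5)/(l - 8)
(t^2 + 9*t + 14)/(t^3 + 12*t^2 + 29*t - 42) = (t + 2)/(t^2 + 5*t - 6)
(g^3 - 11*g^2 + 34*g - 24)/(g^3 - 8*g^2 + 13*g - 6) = (g - 4)/(g - 1)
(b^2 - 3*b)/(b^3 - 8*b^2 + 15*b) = 1/(b - 5)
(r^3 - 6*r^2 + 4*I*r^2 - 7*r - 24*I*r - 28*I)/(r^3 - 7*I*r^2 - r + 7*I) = (r^2 + r*(-7 + 4*I) - 28*I)/(r^2 - r*(1 + 7*I) + 7*I)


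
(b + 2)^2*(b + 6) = b^3 + 10*b^2 + 28*b + 24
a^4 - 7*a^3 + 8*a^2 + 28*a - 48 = (a - 4)*(a - 3)*(a - 2)*(a + 2)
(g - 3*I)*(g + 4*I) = g^2 + I*g + 12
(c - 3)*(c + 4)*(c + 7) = c^3 + 8*c^2 - 5*c - 84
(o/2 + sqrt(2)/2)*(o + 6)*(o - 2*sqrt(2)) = o^3/2 - sqrt(2)*o^2/2 + 3*o^2 - 3*sqrt(2)*o - 2*o - 12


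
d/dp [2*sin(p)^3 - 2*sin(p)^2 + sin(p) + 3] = (6*sin(p)^2 - 4*sin(p) + 1)*cos(p)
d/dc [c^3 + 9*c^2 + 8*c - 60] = 3*c^2 + 18*c + 8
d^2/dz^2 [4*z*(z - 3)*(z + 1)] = 24*z - 16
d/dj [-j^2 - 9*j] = -2*j - 9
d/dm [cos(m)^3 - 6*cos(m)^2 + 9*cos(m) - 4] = 3*(sin(m)^2 + 4*cos(m) - 4)*sin(m)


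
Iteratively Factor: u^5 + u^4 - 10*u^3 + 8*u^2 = (u)*(u^4 + u^3 - 10*u^2 + 8*u) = u^2*(u^3 + u^2 - 10*u + 8) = u^2*(u - 2)*(u^2 + 3*u - 4) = u^2*(u - 2)*(u - 1)*(u + 4)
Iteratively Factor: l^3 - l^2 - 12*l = (l - 4)*(l^2 + 3*l) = l*(l - 4)*(l + 3)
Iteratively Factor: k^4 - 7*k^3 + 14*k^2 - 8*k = (k - 2)*(k^3 - 5*k^2 + 4*k) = k*(k - 2)*(k^2 - 5*k + 4) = k*(k - 4)*(k - 2)*(k - 1)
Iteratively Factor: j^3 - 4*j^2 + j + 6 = (j + 1)*(j^2 - 5*j + 6) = (j - 3)*(j + 1)*(j - 2)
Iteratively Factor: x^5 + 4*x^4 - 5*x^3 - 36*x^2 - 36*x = (x - 3)*(x^4 + 7*x^3 + 16*x^2 + 12*x) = (x - 3)*(x + 2)*(x^3 + 5*x^2 + 6*x) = x*(x - 3)*(x + 2)*(x^2 + 5*x + 6) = x*(x - 3)*(x + 2)^2*(x + 3)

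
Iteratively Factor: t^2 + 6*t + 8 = (t + 2)*(t + 4)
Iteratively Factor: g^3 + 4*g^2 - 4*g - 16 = (g + 4)*(g^2 - 4) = (g + 2)*(g + 4)*(g - 2)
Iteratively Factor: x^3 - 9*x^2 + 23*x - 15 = (x - 5)*(x^2 - 4*x + 3) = (x - 5)*(x - 1)*(x - 3)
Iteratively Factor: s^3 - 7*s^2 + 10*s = (s - 5)*(s^2 - 2*s) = s*(s - 5)*(s - 2)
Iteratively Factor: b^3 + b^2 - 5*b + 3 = (b + 3)*(b^2 - 2*b + 1) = (b - 1)*(b + 3)*(b - 1)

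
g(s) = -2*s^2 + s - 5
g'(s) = 1 - 4*s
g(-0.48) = -5.94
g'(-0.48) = 2.92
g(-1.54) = -11.28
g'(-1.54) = 7.16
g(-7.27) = -117.98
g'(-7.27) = 30.08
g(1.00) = -6.00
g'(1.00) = -3.00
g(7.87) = -121.00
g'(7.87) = -30.48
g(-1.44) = -10.59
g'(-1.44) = 6.76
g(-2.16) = -16.49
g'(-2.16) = 9.64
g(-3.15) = -28.00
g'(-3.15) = 13.60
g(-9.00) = -176.00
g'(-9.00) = 37.00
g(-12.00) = -305.00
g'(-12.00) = 49.00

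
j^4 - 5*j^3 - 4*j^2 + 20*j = j*(j - 5)*(j - 2)*(j + 2)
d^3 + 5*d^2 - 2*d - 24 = (d - 2)*(d + 3)*(d + 4)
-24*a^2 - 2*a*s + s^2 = (-6*a + s)*(4*a + s)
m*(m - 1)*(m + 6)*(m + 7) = m^4 + 12*m^3 + 29*m^2 - 42*m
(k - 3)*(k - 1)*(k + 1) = k^3 - 3*k^2 - k + 3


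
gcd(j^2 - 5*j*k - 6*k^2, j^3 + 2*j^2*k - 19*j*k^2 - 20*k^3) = j + k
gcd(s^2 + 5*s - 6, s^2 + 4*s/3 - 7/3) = s - 1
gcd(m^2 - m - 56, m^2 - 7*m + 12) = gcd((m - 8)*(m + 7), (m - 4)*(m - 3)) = 1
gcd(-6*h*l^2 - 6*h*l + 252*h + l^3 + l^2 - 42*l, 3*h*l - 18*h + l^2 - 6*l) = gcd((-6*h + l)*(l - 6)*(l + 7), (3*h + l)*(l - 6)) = l - 6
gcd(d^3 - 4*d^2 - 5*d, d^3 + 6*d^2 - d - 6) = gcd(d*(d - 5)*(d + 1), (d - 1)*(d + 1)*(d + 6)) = d + 1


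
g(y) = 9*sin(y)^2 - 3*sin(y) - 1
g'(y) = 18*sin(y)*cos(y) - 3*cos(y) = 3*(6*sin(y) - 1)*cos(y)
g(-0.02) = -0.94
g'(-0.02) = -3.36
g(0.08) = -1.18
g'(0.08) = -1.56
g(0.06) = -1.15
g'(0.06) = -1.92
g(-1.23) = 9.82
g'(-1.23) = -6.67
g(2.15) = 2.79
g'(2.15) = -6.60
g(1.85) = 4.43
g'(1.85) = -3.94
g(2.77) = -0.90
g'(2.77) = -3.29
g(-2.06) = 8.66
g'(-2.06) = 8.88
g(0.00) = -1.00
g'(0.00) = -3.00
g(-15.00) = 4.76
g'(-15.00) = 11.17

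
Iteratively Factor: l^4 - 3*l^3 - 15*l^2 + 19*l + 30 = (l - 5)*(l^3 + 2*l^2 - 5*l - 6) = (l - 5)*(l - 2)*(l^2 + 4*l + 3) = (l - 5)*(l - 2)*(l + 3)*(l + 1)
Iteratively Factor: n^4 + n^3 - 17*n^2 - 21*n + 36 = (n - 1)*(n^3 + 2*n^2 - 15*n - 36) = (n - 1)*(n + 3)*(n^2 - n - 12) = (n - 1)*(n + 3)^2*(n - 4)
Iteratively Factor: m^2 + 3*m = (m + 3)*(m)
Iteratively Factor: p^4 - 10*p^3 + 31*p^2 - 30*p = (p)*(p^3 - 10*p^2 + 31*p - 30) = p*(p - 3)*(p^2 - 7*p + 10) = p*(p - 3)*(p - 2)*(p - 5)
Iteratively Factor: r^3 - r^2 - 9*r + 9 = (r - 3)*(r^2 + 2*r - 3) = (r - 3)*(r - 1)*(r + 3)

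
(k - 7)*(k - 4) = k^2 - 11*k + 28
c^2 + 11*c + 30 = (c + 5)*(c + 6)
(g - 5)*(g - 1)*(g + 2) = g^3 - 4*g^2 - 7*g + 10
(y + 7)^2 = y^2 + 14*y + 49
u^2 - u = u*(u - 1)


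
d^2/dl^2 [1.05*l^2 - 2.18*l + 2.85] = 2.10000000000000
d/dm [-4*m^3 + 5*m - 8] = 5 - 12*m^2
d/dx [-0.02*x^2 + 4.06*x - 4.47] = 4.06 - 0.04*x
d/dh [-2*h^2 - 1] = -4*h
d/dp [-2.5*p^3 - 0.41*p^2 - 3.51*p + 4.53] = -7.5*p^2 - 0.82*p - 3.51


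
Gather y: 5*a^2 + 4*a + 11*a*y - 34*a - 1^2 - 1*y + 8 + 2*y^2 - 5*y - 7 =5*a^2 - 30*a + 2*y^2 + y*(11*a - 6)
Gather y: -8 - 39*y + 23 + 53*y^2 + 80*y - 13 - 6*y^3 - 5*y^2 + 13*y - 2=-6*y^3 + 48*y^2 + 54*y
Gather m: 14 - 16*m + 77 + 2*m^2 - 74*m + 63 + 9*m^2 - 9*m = 11*m^2 - 99*m + 154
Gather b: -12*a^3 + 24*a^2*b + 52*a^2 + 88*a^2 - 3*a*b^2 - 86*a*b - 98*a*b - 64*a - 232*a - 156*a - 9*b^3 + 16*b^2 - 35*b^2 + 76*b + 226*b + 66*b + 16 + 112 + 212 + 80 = -12*a^3 + 140*a^2 - 452*a - 9*b^3 + b^2*(-3*a - 19) + b*(24*a^2 - 184*a + 368) + 420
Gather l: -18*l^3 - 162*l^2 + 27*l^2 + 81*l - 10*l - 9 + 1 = -18*l^3 - 135*l^2 + 71*l - 8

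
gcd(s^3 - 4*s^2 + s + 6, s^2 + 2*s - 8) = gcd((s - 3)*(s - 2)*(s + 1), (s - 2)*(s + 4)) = s - 2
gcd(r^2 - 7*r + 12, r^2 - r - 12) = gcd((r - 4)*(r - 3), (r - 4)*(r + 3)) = r - 4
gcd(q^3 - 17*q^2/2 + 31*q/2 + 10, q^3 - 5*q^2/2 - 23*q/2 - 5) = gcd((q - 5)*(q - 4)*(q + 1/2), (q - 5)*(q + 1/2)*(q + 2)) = q^2 - 9*q/2 - 5/2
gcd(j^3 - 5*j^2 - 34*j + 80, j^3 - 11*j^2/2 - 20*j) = j - 8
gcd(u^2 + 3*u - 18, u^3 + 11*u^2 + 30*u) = u + 6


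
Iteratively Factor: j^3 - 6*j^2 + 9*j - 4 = (j - 1)*(j^2 - 5*j + 4) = (j - 1)^2*(j - 4)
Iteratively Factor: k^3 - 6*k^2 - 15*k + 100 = (k - 5)*(k^2 - k - 20) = (k - 5)*(k + 4)*(k - 5)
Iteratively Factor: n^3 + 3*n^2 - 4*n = (n)*(n^2 + 3*n - 4) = n*(n - 1)*(n + 4)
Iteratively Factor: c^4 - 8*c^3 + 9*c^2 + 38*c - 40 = (c - 1)*(c^3 - 7*c^2 + 2*c + 40) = (c - 5)*(c - 1)*(c^2 - 2*c - 8) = (c - 5)*(c - 1)*(c + 2)*(c - 4)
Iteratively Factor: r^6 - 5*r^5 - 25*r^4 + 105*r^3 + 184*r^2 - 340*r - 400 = (r + 2)*(r^5 - 7*r^4 - 11*r^3 + 127*r^2 - 70*r - 200) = (r - 5)*(r + 2)*(r^4 - 2*r^3 - 21*r^2 + 22*r + 40) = (r - 5)*(r + 2)*(r + 4)*(r^3 - 6*r^2 + 3*r + 10) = (r - 5)^2*(r + 2)*(r + 4)*(r^2 - r - 2) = (r - 5)^2*(r + 1)*(r + 2)*(r + 4)*(r - 2)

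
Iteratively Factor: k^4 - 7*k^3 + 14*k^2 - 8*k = (k - 2)*(k^3 - 5*k^2 + 4*k) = (k - 2)*(k - 1)*(k^2 - 4*k) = (k - 4)*(k - 2)*(k - 1)*(k)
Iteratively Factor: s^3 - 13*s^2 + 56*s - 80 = (s - 5)*(s^2 - 8*s + 16) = (s - 5)*(s - 4)*(s - 4)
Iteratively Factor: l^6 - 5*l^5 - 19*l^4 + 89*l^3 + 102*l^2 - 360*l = (l)*(l^5 - 5*l^4 - 19*l^3 + 89*l^2 + 102*l - 360) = l*(l + 3)*(l^4 - 8*l^3 + 5*l^2 + 74*l - 120) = l*(l + 3)^2*(l^3 - 11*l^2 + 38*l - 40) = l*(l - 4)*(l + 3)^2*(l^2 - 7*l + 10) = l*(l - 4)*(l - 2)*(l + 3)^2*(l - 5)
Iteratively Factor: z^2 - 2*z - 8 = (z + 2)*(z - 4)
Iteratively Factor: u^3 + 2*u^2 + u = (u + 1)*(u^2 + u) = u*(u + 1)*(u + 1)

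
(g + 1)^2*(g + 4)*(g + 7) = g^4 + 13*g^3 + 51*g^2 + 67*g + 28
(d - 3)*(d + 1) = d^2 - 2*d - 3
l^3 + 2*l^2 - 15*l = l*(l - 3)*(l + 5)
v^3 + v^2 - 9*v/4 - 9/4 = (v - 3/2)*(v + 1)*(v + 3/2)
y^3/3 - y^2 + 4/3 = (y/3 + 1/3)*(y - 2)^2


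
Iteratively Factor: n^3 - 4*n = (n + 2)*(n^2 - 2*n) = (n - 2)*(n + 2)*(n)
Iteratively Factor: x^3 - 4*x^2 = (x)*(x^2 - 4*x) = x*(x - 4)*(x)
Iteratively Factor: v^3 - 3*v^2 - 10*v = (v - 5)*(v^2 + 2*v) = (v - 5)*(v + 2)*(v)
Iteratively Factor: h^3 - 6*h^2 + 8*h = (h)*(h^2 - 6*h + 8) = h*(h - 2)*(h - 4)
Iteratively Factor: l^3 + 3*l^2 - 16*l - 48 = (l - 4)*(l^2 + 7*l + 12) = (l - 4)*(l + 3)*(l + 4)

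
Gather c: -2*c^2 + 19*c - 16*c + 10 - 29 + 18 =-2*c^2 + 3*c - 1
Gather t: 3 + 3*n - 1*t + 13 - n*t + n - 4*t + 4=4*n + t*(-n - 5) + 20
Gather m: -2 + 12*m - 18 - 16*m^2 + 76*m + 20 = -16*m^2 + 88*m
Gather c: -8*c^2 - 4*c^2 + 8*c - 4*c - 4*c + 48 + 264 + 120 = 432 - 12*c^2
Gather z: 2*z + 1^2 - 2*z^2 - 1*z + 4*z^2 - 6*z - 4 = 2*z^2 - 5*z - 3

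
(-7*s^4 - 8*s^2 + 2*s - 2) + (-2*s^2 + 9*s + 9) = -7*s^4 - 10*s^2 + 11*s + 7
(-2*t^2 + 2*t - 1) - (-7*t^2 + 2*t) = 5*t^2 - 1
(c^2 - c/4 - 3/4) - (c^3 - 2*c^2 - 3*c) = -c^3 + 3*c^2 + 11*c/4 - 3/4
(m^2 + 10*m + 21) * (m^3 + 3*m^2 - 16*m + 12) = m^5 + 13*m^4 + 35*m^3 - 85*m^2 - 216*m + 252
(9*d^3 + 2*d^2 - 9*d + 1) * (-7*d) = -63*d^4 - 14*d^3 + 63*d^2 - 7*d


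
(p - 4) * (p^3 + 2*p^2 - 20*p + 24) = p^4 - 2*p^3 - 28*p^2 + 104*p - 96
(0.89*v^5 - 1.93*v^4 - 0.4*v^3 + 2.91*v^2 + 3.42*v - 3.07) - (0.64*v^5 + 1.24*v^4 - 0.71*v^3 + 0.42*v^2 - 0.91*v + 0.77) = 0.25*v^5 - 3.17*v^4 + 0.31*v^3 + 2.49*v^2 + 4.33*v - 3.84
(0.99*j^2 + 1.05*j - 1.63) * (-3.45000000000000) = -3.4155*j^2 - 3.6225*j + 5.6235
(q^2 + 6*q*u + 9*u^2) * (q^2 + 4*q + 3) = q^4 + 6*q^3*u + 4*q^3 + 9*q^2*u^2 + 24*q^2*u + 3*q^2 + 36*q*u^2 + 18*q*u + 27*u^2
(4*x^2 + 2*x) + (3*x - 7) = 4*x^2 + 5*x - 7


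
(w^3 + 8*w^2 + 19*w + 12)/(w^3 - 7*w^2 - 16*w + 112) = (w^2 + 4*w + 3)/(w^2 - 11*w + 28)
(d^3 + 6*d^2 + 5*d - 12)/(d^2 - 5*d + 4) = (d^2 + 7*d + 12)/(d - 4)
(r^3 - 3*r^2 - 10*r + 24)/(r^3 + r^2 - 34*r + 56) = (r + 3)/(r + 7)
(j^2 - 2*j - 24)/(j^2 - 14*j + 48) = (j + 4)/(j - 8)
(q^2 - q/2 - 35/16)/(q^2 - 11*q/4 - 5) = (q - 7/4)/(q - 4)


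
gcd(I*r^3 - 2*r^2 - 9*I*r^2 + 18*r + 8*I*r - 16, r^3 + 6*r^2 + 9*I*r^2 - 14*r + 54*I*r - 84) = r + 2*I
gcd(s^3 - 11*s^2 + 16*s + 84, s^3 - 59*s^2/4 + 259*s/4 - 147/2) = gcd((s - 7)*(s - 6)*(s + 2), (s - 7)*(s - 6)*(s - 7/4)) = s^2 - 13*s + 42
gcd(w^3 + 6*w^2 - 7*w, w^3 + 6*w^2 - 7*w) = w^3 + 6*w^2 - 7*w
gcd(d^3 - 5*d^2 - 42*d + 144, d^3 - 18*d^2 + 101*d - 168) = d^2 - 11*d + 24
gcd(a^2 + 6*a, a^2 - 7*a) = a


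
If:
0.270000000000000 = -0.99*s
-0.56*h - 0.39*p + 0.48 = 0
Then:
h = 0.857142857142857 - 0.696428571428571*p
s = -0.27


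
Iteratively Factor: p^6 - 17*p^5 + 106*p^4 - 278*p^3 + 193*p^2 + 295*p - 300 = (p + 1)*(p^5 - 18*p^4 + 124*p^3 - 402*p^2 + 595*p - 300) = (p - 5)*(p + 1)*(p^4 - 13*p^3 + 59*p^2 - 107*p + 60) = (p - 5)*(p - 1)*(p + 1)*(p^3 - 12*p^2 + 47*p - 60) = (p - 5)^2*(p - 1)*(p + 1)*(p^2 - 7*p + 12) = (p - 5)^2*(p - 4)*(p - 1)*(p + 1)*(p - 3)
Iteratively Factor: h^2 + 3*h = (h)*(h + 3)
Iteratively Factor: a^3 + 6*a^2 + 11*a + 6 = (a + 1)*(a^2 + 5*a + 6) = (a + 1)*(a + 3)*(a + 2)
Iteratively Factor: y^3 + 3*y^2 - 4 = (y - 1)*(y^2 + 4*y + 4) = (y - 1)*(y + 2)*(y + 2)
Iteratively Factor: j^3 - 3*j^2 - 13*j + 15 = (j - 1)*(j^2 - 2*j - 15) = (j - 1)*(j + 3)*(j - 5)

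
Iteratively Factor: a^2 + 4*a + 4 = (a + 2)*(a + 2)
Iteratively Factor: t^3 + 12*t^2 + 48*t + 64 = (t + 4)*(t^2 + 8*t + 16) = (t + 4)^2*(t + 4)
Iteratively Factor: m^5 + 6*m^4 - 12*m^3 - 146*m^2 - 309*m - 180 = (m + 1)*(m^4 + 5*m^3 - 17*m^2 - 129*m - 180) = (m + 1)*(m + 4)*(m^3 + m^2 - 21*m - 45) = (m - 5)*(m + 1)*(m + 4)*(m^2 + 6*m + 9) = (m - 5)*(m + 1)*(m + 3)*(m + 4)*(m + 3)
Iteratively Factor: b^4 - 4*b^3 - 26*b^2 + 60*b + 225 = (b + 3)*(b^3 - 7*b^2 - 5*b + 75) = (b - 5)*(b + 3)*(b^2 - 2*b - 15) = (b - 5)*(b + 3)^2*(b - 5)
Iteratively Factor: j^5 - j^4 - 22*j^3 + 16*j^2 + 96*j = (j + 4)*(j^4 - 5*j^3 - 2*j^2 + 24*j) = (j - 4)*(j + 4)*(j^3 - j^2 - 6*j) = (j - 4)*(j + 2)*(j + 4)*(j^2 - 3*j) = j*(j - 4)*(j + 2)*(j + 4)*(j - 3)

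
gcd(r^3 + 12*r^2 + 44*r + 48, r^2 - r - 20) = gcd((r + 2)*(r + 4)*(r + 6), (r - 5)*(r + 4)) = r + 4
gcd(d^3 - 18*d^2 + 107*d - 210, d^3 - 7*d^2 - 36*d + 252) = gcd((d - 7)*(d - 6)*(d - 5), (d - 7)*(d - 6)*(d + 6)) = d^2 - 13*d + 42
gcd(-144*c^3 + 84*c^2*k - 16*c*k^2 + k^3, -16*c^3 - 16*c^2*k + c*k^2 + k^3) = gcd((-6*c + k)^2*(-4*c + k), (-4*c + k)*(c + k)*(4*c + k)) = 4*c - k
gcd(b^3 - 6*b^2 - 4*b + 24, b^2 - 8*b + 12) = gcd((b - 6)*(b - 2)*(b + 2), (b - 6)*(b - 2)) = b^2 - 8*b + 12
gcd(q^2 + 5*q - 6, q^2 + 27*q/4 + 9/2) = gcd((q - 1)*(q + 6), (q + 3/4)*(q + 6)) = q + 6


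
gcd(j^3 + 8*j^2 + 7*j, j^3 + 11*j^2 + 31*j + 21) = j^2 + 8*j + 7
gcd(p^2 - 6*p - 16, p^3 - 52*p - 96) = p^2 - 6*p - 16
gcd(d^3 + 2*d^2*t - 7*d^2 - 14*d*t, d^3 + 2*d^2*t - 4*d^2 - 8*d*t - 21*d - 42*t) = d^2 + 2*d*t - 7*d - 14*t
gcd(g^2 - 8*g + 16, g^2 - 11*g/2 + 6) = g - 4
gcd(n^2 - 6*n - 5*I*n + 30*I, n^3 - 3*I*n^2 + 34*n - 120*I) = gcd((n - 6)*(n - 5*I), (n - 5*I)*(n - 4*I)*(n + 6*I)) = n - 5*I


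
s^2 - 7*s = s*(s - 7)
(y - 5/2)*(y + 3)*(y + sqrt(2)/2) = y^3 + y^2/2 + sqrt(2)*y^2/2 - 15*y/2 + sqrt(2)*y/4 - 15*sqrt(2)/4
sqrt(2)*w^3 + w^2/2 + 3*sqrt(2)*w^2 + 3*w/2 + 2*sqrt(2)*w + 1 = (w + 1)*(w + 2)*(sqrt(2)*w + 1/2)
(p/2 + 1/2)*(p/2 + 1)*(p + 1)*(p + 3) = p^4/4 + 7*p^3/4 + 17*p^2/4 + 17*p/4 + 3/2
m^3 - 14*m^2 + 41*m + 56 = (m - 8)*(m - 7)*(m + 1)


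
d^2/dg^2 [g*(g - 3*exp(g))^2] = -6*g^2*exp(g) + 36*g*exp(2*g) - 24*g*exp(g) + 6*g + 36*exp(2*g) - 12*exp(g)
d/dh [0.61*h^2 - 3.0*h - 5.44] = 1.22*h - 3.0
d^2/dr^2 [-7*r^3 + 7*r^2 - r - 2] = 14 - 42*r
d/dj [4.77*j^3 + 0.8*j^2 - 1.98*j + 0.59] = 14.31*j^2 + 1.6*j - 1.98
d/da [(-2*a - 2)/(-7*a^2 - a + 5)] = 2*(7*a^2 + a - (a + 1)*(14*a + 1) - 5)/(7*a^2 + a - 5)^2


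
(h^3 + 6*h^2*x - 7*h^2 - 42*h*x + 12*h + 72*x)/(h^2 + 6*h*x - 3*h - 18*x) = h - 4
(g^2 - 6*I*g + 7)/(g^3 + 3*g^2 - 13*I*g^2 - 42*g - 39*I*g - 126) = (g + I)/(g^2 + g*(3 - 6*I) - 18*I)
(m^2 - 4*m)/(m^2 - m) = (m - 4)/(m - 1)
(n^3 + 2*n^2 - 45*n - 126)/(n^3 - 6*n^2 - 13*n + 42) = (n + 6)/(n - 2)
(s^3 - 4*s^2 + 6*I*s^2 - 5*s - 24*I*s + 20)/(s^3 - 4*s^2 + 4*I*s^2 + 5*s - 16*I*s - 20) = (s + I)/(s - I)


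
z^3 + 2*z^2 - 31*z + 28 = (z - 4)*(z - 1)*(z + 7)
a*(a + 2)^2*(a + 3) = a^4 + 7*a^3 + 16*a^2 + 12*a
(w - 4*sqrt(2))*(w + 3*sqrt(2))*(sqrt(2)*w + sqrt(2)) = sqrt(2)*w^3 - 2*w^2 + sqrt(2)*w^2 - 24*sqrt(2)*w - 2*w - 24*sqrt(2)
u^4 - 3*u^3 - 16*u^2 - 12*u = u*(u - 6)*(u + 1)*(u + 2)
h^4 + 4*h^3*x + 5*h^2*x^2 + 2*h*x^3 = h*(h + x)^2*(h + 2*x)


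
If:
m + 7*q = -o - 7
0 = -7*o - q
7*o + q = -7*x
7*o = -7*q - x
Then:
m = -7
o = 0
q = 0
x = 0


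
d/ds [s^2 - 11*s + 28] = 2*s - 11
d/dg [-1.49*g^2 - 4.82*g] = -2.98*g - 4.82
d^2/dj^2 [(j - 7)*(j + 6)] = 2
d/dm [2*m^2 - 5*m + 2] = 4*m - 5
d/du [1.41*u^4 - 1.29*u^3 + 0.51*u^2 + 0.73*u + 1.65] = 5.64*u^3 - 3.87*u^2 + 1.02*u + 0.73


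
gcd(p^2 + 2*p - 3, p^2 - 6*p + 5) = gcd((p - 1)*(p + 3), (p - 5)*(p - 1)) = p - 1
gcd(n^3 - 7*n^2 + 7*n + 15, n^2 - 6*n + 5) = n - 5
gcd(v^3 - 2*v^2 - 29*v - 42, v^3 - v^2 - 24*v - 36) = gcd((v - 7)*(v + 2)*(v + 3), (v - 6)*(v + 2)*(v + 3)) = v^2 + 5*v + 6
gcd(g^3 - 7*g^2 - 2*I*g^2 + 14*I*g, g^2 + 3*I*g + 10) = g - 2*I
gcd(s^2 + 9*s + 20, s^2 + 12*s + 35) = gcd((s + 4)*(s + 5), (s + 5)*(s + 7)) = s + 5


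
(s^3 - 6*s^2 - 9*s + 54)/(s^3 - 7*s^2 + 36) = (s + 3)/(s + 2)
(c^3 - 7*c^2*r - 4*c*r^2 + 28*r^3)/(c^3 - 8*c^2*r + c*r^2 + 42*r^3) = (-c + 2*r)/(-c + 3*r)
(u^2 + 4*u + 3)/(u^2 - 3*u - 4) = (u + 3)/(u - 4)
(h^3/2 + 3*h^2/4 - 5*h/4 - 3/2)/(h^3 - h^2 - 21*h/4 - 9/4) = (-2*h^3 - 3*h^2 + 5*h + 6)/(-4*h^3 + 4*h^2 + 21*h + 9)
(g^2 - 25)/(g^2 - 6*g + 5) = (g + 5)/(g - 1)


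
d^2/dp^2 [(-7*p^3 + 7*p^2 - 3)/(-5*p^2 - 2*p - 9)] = 2*(-217*p^3 + 1548*p^2 + 1791*p - 690)/(125*p^6 + 150*p^5 + 735*p^4 + 548*p^3 + 1323*p^2 + 486*p + 729)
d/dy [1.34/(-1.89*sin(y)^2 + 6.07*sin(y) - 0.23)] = (5.0652*sin(y) - 8.1338)*cos(y)/(1.89*sin(y)^2 - 6.07*sin(y) + 0.23)^2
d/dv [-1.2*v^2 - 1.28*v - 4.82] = -2.4*v - 1.28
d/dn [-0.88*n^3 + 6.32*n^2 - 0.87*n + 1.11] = -2.64*n^2 + 12.64*n - 0.87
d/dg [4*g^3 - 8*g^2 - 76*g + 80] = 12*g^2 - 16*g - 76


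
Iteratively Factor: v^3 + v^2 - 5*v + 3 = (v - 1)*(v^2 + 2*v - 3) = (v - 1)^2*(v + 3)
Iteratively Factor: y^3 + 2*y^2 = (y)*(y^2 + 2*y) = y^2*(y + 2)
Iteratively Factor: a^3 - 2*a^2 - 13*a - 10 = (a + 2)*(a^2 - 4*a - 5) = (a - 5)*(a + 2)*(a + 1)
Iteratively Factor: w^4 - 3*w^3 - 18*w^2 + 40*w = (w)*(w^3 - 3*w^2 - 18*w + 40) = w*(w - 5)*(w^2 + 2*w - 8) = w*(w - 5)*(w + 4)*(w - 2)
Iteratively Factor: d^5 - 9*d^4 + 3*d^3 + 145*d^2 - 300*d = (d - 5)*(d^4 - 4*d^3 - 17*d^2 + 60*d) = (d - 5)*(d - 3)*(d^3 - d^2 - 20*d) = (d - 5)*(d - 3)*(d + 4)*(d^2 - 5*d) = d*(d - 5)*(d - 3)*(d + 4)*(d - 5)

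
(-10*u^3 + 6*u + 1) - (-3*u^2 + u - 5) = -10*u^3 + 3*u^2 + 5*u + 6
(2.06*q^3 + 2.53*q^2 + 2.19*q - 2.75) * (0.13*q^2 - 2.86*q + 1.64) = 0.2678*q^5 - 5.5627*q^4 - 3.5727*q^3 - 2.4717*q^2 + 11.4566*q - 4.51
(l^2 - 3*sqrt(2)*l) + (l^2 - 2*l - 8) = 2*l^2 - 3*sqrt(2)*l - 2*l - 8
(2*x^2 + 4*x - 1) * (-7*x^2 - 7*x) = -14*x^4 - 42*x^3 - 21*x^2 + 7*x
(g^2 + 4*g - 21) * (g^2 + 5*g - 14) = g^4 + 9*g^3 - 15*g^2 - 161*g + 294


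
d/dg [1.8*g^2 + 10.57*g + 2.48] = 3.6*g + 10.57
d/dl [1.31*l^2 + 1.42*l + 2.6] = 2.62*l + 1.42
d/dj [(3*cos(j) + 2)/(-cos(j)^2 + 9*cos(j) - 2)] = (-3*cos(j)^2 - 4*cos(j) + 24)*sin(j)/(sin(j)^2 + 9*cos(j) - 3)^2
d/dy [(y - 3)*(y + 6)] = 2*y + 3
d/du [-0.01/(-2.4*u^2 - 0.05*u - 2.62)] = (-0.048*u - 0.0005)/(2.4*u^2 + 0.05*u + 2.62)^2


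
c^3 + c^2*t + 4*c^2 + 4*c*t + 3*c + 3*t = (c + 1)*(c + 3)*(c + t)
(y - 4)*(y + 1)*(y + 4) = y^3 + y^2 - 16*y - 16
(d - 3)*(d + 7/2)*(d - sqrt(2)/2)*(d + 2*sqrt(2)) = d^4 + d^3/2 + 3*sqrt(2)*d^3/2 - 25*d^2/2 + 3*sqrt(2)*d^2/4 - 63*sqrt(2)*d/4 - d + 21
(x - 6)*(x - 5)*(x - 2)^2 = x^4 - 15*x^3 + 78*x^2 - 164*x + 120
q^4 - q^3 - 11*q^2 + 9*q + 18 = (q - 3)*(q - 2)*(q + 1)*(q + 3)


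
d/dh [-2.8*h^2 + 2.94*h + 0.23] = 2.94 - 5.6*h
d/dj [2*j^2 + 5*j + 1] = 4*j + 5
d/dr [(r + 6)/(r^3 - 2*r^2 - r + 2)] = (r^3 - 2*r^2 - r + (r + 6)*(-3*r^2 + 4*r + 1) + 2)/(r^3 - 2*r^2 - r + 2)^2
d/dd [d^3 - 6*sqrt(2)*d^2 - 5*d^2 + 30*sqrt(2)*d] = 3*d^2 - 12*sqrt(2)*d - 10*d + 30*sqrt(2)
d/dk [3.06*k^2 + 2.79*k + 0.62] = 6.12*k + 2.79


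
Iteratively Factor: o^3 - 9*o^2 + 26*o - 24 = (o - 2)*(o^2 - 7*o + 12) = (o - 3)*(o - 2)*(o - 4)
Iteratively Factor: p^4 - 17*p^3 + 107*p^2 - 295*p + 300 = (p - 4)*(p^3 - 13*p^2 + 55*p - 75) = (p - 4)*(p - 3)*(p^2 - 10*p + 25) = (p - 5)*(p - 4)*(p - 3)*(p - 5)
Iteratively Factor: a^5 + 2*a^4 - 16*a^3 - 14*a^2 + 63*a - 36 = (a - 3)*(a^4 + 5*a^3 - a^2 - 17*a + 12) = (a - 3)*(a + 3)*(a^3 + 2*a^2 - 7*a + 4) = (a - 3)*(a + 3)*(a + 4)*(a^2 - 2*a + 1) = (a - 3)*(a - 1)*(a + 3)*(a + 4)*(a - 1)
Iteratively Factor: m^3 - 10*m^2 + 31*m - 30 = (m - 5)*(m^2 - 5*m + 6) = (m - 5)*(m - 2)*(m - 3)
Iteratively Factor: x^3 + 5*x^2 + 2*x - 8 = (x + 4)*(x^2 + x - 2) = (x - 1)*(x + 4)*(x + 2)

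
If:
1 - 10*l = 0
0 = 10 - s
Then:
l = 1/10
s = 10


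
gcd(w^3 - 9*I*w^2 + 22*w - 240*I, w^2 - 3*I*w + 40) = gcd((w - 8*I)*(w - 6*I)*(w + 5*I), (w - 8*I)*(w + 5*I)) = w^2 - 3*I*w + 40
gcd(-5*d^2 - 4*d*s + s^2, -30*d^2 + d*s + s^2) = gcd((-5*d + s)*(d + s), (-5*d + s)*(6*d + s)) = -5*d + s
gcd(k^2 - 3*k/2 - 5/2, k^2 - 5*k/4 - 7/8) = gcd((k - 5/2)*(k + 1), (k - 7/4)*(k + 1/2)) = 1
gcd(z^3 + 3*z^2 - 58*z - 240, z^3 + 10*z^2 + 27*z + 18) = z + 6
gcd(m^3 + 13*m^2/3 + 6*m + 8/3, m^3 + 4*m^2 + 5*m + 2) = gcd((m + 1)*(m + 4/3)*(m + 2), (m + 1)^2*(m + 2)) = m^2 + 3*m + 2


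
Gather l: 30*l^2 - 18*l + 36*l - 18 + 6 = 30*l^2 + 18*l - 12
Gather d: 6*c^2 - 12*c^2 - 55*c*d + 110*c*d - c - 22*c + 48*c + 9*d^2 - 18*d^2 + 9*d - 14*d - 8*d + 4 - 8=-6*c^2 + 25*c - 9*d^2 + d*(55*c - 13) - 4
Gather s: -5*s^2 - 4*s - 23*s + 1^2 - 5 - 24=-5*s^2 - 27*s - 28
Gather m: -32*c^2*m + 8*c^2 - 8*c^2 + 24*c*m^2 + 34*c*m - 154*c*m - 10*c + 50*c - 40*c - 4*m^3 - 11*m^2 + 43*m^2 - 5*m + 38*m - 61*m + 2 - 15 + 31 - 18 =-4*m^3 + m^2*(24*c + 32) + m*(-32*c^2 - 120*c - 28)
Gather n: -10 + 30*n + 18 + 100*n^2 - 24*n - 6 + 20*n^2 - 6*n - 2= 120*n^2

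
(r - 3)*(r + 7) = r^2 + 4*r - 21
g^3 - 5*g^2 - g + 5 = (g - 5)*(g - 1)*(g + 1)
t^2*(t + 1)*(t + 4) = t^4 + 5*t^3 + 4*t^2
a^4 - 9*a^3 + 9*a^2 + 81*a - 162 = (a - 6)*(a - 3)^2*(a + 3)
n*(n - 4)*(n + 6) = n^3 + 2*n^2 - 24*n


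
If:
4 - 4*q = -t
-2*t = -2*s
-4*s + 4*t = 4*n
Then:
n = 0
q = t/4 + 1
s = t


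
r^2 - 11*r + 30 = (r - 6)*(r - 5)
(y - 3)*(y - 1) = y^2 - 4*y + 3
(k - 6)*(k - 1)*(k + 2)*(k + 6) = k^4 + k^3 - 38*k^2 - 36*k + 72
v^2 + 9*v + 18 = (v + 3)*(v + 6)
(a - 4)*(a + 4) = a^2 - 16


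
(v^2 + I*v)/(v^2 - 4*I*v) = (v + I)/(v - 4*I)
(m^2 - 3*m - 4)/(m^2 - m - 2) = (m - 4)/(m - 2)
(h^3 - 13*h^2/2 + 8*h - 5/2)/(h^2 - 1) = (2*h^2 - 11*h + 5)/(2*(h + 1))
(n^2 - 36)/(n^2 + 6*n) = (n - 6)/n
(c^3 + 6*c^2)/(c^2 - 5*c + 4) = c^2*(c + 6)/(c^2 - 5*c + 4)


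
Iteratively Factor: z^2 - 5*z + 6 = (z - 3)*(z - 2)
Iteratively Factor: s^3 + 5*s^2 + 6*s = (s + 2)*(s^2 + 3*s) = (s + 2)*(s + 3)*(s)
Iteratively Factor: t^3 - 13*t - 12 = (t + 3)*(t^2 - 3*t - 4) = (t + 1)*(t + 3)*(t - 4)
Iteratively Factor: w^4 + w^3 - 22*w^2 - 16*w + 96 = (w + 4)*(w^3 - 3*w^2 - 10*w + 24) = (w - 4)*(w + 4)*(w^2 + w - 6) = (w - 4)*(w - 2)*(w + 4)*(w + 3)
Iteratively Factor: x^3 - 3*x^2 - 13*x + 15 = (x - 5)*(x^2 + 2*x - 3) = (x - 5)*(x + 3)*(x - 1)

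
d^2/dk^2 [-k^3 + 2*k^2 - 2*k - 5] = 4 - 6*k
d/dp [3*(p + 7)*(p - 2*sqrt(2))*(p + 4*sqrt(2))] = 9*p^2 + 12*sqrt(2)*p + 42*p - 48 + 42*sqrt(2)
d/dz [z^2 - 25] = 2*z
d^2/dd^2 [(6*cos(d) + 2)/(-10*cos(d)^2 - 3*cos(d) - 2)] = 2*(675*(1 - cos(2*d))^2*cos(d) + 155*(1 - cos(2*d))^2/2 - 1233*cos(d)/2 - 69*cos(2*d)/2 + 765*cos(3*d)/2 - 150*cos(5*d) - 573/2)/(3*cos(d) + 5*cos(2*d) + 7)^3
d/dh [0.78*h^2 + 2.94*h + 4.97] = 1.56*h + 2.94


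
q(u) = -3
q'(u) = 0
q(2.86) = -3.00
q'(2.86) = 0.00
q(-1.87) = -3.00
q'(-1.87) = 0.00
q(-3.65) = -3.00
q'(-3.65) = 0.00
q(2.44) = -3.00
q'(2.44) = 0.00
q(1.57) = -3.00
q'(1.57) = 0.00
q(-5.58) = -3.00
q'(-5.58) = 0.00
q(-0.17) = -3.00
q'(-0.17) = 0.00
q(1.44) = -3.00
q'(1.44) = 0.00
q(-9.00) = -3.00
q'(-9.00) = 0.00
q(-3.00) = -3.00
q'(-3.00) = 0.00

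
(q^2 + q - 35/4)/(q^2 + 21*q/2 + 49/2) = (q - 5/2)/(q + 7)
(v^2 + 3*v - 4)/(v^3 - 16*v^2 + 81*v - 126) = (v^2 + 3*v - 4)/(v^3 - 16*v^2 + 81*v - 126)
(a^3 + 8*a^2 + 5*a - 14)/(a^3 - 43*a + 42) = (a + 2)/(a - 6)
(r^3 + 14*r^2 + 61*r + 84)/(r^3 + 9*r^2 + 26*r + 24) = (r + 7)/(r + 2)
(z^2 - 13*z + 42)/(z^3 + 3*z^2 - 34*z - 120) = (z - 7)/(z^2 + 9*z + 20)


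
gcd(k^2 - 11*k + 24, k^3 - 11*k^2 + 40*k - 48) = k - 3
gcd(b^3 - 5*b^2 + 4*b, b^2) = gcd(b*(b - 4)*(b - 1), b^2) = b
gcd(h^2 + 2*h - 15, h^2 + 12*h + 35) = h + 5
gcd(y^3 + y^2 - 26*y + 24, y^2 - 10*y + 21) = 1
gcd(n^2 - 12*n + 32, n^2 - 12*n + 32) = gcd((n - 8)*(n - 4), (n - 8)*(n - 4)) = n^2 - 12*n + 32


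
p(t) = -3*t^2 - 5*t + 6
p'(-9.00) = 49.00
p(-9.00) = -192.00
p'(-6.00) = 31.00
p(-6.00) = -72.00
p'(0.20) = -6.20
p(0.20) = 4.88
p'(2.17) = -18.02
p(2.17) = -18.98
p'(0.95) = -10.70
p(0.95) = -1.46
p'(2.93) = -22.58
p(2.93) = -34.40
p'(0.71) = -9.26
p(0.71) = 0.94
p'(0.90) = -10.40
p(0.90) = -0.93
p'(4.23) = -30.38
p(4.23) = -68.83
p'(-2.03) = 7.18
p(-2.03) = 3.79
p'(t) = -6*t - 5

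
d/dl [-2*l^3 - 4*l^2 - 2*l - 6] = -6*l^2 - 8*l - 2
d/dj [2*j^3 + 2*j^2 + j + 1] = 6*j^2 + 4*j + 1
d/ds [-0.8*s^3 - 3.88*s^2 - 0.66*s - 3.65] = -2.4*s^2 - 7.76*s - 0.66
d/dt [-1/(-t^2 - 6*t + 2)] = 2*(-t - 3)/(t^2 + 6*t - 2)^2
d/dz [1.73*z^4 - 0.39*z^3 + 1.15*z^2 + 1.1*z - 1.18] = 6.92*z^3 - 1.17*z^2 + 2.3*z + 1.1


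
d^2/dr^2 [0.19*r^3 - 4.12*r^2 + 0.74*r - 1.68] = 1.14*r - 8.24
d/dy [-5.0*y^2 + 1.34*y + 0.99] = 1.34 - 10.0*y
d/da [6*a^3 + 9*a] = 18*a^2 + 9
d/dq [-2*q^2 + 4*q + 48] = 4 - 4*q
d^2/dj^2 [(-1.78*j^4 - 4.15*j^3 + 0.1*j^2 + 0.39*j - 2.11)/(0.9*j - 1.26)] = (-8.6508*j^4 + 25.57332*j^3 - 5.674536*j^2 - 39.53124*j - 2.21616)/(0.729*j^3 - 3.0618*j^2 + 4.28652*j - 2.000376)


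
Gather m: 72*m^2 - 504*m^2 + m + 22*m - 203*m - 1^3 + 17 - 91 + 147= -432*m^2 - 180*m + 72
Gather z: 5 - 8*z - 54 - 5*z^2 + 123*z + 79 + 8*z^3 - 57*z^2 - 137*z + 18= 8*z^3 - 62*z^2 - 22*z + 48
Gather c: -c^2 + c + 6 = -c^2 + c + 6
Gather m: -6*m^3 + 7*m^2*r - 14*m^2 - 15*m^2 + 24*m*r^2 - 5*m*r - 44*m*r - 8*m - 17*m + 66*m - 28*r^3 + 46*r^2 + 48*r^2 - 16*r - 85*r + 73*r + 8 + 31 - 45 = -6*m^3 + m^2*(7*r - 29) + m*(24*r^2 - 49*r + 41) - 28*r^3 + 94*r^2 - 28*r - 6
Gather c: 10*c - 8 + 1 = 10*c - 7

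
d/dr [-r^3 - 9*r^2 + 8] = 3*r*(-r - 6)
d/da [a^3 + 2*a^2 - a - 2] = 3*a^2 + 4*a - 1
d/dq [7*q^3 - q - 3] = 21*q^2 - 1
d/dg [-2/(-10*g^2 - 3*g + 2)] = 2*(-20*g - 3)/(10*g^2 + 3*g - 2)^2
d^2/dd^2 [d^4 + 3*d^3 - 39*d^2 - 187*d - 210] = 12*d^2 + 18*d - 78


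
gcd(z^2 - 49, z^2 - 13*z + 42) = z - 7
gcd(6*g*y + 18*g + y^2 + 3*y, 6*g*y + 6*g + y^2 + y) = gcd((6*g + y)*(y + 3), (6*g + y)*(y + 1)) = 6*g + y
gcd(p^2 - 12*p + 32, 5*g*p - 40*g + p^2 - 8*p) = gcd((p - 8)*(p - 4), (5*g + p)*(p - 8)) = p - 8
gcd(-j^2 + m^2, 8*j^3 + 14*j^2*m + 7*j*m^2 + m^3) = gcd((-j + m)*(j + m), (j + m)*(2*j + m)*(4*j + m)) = j + m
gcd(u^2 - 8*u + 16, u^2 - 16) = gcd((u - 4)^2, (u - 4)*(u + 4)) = u - 4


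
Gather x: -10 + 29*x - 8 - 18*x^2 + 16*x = -18*x^2 + 45*x - 18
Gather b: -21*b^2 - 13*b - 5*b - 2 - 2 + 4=-21*b^2 - 18*b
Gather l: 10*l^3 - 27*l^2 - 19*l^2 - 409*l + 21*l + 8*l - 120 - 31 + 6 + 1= 10*l^3 - 46*l^2 - 380*l - 144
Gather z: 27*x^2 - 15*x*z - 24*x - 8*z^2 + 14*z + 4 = 27*x^2 - 24*x - 8*z^2 + z*(14 - 15*x) + 4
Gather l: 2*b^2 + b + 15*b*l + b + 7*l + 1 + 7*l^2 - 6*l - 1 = 2*b^2 + 2*b + 7*l^2 + l*(15*b + 1)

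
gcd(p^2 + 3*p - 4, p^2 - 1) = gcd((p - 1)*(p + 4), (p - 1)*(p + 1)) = p - 1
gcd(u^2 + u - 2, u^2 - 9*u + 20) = 1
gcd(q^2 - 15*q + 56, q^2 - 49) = q - 7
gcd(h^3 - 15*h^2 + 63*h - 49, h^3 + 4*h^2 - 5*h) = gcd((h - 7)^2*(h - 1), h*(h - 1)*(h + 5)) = h - 1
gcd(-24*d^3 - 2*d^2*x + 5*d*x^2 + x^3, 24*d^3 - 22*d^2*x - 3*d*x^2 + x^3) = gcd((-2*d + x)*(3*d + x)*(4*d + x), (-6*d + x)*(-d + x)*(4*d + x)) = 4*d + x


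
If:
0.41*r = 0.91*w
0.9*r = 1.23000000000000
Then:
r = 1.37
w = 0.62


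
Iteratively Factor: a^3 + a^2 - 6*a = (a)*(a^2 + a - 6) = a*(a + 3)*(a - 2)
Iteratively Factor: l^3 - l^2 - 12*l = (l + 3)*(l^2 - 4*l) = l*(l + 3)*(l - 4)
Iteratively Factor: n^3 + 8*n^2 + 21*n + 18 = (n + 3)*(n^2 + 5*n + 6) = (n + 2)*(n + 3)*(n + 3)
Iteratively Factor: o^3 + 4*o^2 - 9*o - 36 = (o + 3)*(o^2 + o - 12) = (o - 3)*(o + 3)*(o + 4)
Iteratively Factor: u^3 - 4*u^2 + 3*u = (u - 1)*(u^2 - 3*u) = u*(u - 1)*(u - 3)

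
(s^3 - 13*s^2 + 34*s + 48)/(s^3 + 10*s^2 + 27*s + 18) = (s^2 - 14*s + 48)/(s^2 + 9*s + 18)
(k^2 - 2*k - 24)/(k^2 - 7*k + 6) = (k + 4)/(k - 1)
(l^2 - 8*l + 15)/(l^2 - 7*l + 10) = (l - 3)/(l - 2)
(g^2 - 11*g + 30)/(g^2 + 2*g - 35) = (g - 6)/(g + 7)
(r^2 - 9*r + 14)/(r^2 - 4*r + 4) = (r - 7)/(r - 2)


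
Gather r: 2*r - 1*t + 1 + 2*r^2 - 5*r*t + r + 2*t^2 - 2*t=2*r^2 + r*(3 - 5*t) + 2*t^2 - 3*t + 1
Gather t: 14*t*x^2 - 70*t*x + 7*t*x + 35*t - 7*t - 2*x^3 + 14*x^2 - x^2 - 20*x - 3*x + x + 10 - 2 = t*(14*x^2 - 63*x + 28) - 2*x^3 + 13*x^2 - 22*x + 8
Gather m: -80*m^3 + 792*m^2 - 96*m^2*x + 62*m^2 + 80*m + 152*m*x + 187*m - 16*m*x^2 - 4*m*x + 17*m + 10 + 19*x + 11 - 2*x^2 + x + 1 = -80*m^3 + m^2*(854 - 96*x) + m*(-16*x^2 + 148*x + 284) - 2*x^2 + 20*x + 22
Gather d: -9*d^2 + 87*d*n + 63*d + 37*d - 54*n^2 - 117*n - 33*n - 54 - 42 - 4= -9*d^2 + d*(87*n + 100) - 54*n^2 - 150*n - 100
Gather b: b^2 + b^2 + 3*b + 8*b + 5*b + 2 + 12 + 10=2*b^2 + 16*b + 24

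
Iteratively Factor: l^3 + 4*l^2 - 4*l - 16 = (l + 4)*(l^2 - 4) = (l + 2)*(l + 4)*(l - 2)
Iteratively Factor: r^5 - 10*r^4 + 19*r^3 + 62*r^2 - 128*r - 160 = (r + 2)*(r^4 - 12*r^3 + 43*r^2 - 24*r - 80) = (r - 4)*(r + 2)*(r^3 - 8*r^2 + 11*r + 20) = (r - 5)*(r - 4)*(r + 2)*(r^2 - 3*r - 4) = (r - 5)*(r - 4)*(r + 1)*(r + 2)*(r - 4)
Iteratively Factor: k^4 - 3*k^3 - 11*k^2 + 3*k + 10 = (k + 1)*(k^3 - 4*k^2 - 7*k + 10) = (k - 5)*(k + 1)*(k^2 + k - 2) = (k - 5)*(k - 1)*(k + 1)*(k + 2)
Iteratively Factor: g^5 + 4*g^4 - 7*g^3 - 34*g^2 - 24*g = (g + 4)*(g^4 - 7*g^2 - 6*g) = (g + 1)*(g + 4)*(g^3 - g^2 - 6*g) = (g + 1)*(g + 2)*(g + 4)*(g^2 - 3*g) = (g - 3)*(g + 1)*(g + 2)*(g + 4)*(g)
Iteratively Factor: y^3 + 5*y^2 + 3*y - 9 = (y - 1)*(y^2 + 6*y + 9) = (y - 1)*(y + 3)*(y + 3)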